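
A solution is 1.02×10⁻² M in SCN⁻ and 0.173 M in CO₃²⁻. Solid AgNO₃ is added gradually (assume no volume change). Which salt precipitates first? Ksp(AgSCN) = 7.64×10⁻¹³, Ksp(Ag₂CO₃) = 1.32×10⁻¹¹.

A salt starts to precipitate once the ion product Q reaches its Ksp.
For AgSCN: [Ag⁺] = (Ksp/[SCN⁻]) = 7.49×10⁻¹¹ M
For Ag₂CO₃: [Ag⁺] = (Ksp/[CO₃²⁻])^(1/2) = 8.74×10⁻⁶ M
Since AgSCN needs less Ag⁺ to reach saturation, it precipitates first.

AgSCN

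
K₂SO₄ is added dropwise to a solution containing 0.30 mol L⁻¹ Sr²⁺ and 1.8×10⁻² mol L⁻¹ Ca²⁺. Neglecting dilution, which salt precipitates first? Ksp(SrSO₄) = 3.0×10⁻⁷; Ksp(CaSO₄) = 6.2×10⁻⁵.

SrSO₄

A salt starts to precipitate once the ion product Q reaches its Ksp.
For SrSO₄: [SO₄²⁻] = (Ksp/[Sr²⁺]) = 1.0×10⁻⁶ mol L⁻¹
For CaSO₄: [SO₄²⁻] = (Ksp/[Ca²⁺]) = 3.4×10⁻³ mol L⁻¹
SrSO₄ requires the lower [SO₄²⁻], so it precipitates first.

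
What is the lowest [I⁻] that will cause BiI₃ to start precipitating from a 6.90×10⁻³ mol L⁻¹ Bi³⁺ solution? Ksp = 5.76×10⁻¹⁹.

Precipitation begins when Q = Ksp.
BiI₃(s) ⇌ Bi³⁺(aq) + 3 I⁻(aq)
Ksp = [Bi³⁺][I⁻]^3 = [I⁻]^3(6.90×10⁻³)
[I⁻]^3 = 5.76×10⁻¹⁹ / (6.90×10⁻³) = 8.35×10⁻¹⁷
[I⁻] = 4.37×10⁻⁶ mol L⁻¹

4.37×10⁻⁶ M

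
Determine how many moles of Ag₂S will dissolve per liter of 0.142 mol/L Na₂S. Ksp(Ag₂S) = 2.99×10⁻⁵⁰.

2.29×10⁻²⁵ M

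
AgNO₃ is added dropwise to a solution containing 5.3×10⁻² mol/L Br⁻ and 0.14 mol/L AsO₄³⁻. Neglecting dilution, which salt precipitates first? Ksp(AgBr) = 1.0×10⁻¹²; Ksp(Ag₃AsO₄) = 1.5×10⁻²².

Each salt precipitates once Q = Ksp for that salt.
For AgBr: [Ag⁺] = (Ksp/[Br⁻]) = 1.9×10⁻¹¹ mol/L
For Ag₃AsO₄: [Ag⁺] = (Ksp/[AsO₄³⁻])^(1/3) = 1.0×10⁻⁷ mol/L
AgBr requires the lower [Ag⁺], so it precipitates first.

AgBr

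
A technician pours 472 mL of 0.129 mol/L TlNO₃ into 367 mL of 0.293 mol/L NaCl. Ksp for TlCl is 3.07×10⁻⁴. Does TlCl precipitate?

After mixing, V = 472 mL + 367 mL = 839 mL.
[Tl⁺] = (0.129)(472)/839 = 7.26×10⁻² mol/L
[Cl⁻] = (0.293)(367)/839 = 0.128 mol/L
Q = [Tl⁺][Cl⁻] = 9.30×10⁻³
Q = 9.30×10⁻³ > Ksp = 3.07×10⁻⁴, so the solution is supersaturated and TlCl precipitates.

Yes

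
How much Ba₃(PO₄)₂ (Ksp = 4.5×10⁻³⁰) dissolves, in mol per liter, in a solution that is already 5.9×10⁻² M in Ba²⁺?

7.4×10⁻¹⁴ M

Ba₃(PO₄)₂(s) ⇌ 3 Ba²⁺(aq) + 2 PO₄³⁻(aq)
Ba²⁺ is already present at 5.9×10⁻² M. If s mol/L of Ba₃(PO₄)₂ dissolves, [PO₄³⁻] = 2s while [Ba²⁺] ≈ 5.9×10⁻² M.
Ksp = [Ba²⁺]^3[PO₄³⁻]^2 = (5.9×10⁻²)^3(2s)^2
(2s)^2 = 4.5×10⁻³⁰ / (5.9×10⁻²)^3 = 2.2×10⁻²⁶
s = 7.4×10⁻¹⁴ M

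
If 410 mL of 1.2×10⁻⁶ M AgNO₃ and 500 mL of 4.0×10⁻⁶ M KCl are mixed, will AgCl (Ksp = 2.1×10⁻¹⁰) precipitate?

No

After mixing, V = 410 mL + 500 mL = 910 mL.
[Ag⁺] = (1.2×10⁻⁶)(410)/910 = 5.4×10⁻⁷ M
[Cl⁻] = (4.0×10⁻⁶)(500)/910 = 2.2×10⁻⁶ M
Q = [Ag⁺][Cl⁻] = 1.2×10⁻¹²
Q < Ksp (1.2×10⁻¹² vs 2.1×10⁻¹⁰); the solution remains unsaturated and no precipitate forms.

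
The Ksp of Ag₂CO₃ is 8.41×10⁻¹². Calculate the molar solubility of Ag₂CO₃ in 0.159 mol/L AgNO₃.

3.33×10⁻¹⁰ M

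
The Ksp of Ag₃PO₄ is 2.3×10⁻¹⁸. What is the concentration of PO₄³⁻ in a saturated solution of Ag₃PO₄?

Ag₃PO₄(s) ⇌ 3 Ag⁺(aq) + PO₄³⁻(aq)
With molar solubility s: [Ag⁺] = 3s, [PO₄³⁻] = s.
Ksp = [Ag⁺]^3[PO₄³⁻] = (3s)^3 · s = 27s^4 = 2.3×10⁻¹⁸
s = 1.7×10⁻⁵ mol L⁻¹
[PO₄³⁻] = s = 1.7×10⁻⁵ mol L⁻¹

1.7×10⁻⁵ M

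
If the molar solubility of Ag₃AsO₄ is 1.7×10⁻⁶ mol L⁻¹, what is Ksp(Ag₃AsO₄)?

Ag₃AsO₄(s) ⇌ 3 Ag⁺(aq) + AsO₄³⁻(aq)
Call the molar solubility s, so that [Ag⁺] = 3s and [AsO₄³⁻] = s.
Ksp = [Ag⁺]^3[AsO₄³⁻] = (3s)^3 · s = 27s^4
Ksp = 27 × (1.7×10⁻⁶)^4 = 2.3×10⁻²²

Ksp = 2.3×10⁻²²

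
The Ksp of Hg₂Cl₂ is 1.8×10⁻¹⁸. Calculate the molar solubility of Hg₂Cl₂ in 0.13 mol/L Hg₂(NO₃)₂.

Hg₂Cl₂(s) ⇌ Hg₂²⁺(aq) + 2 Cl⁻(aq)
Let s be the solubility of Hg₂Cl₂ here. The common ion gives [Hg₂²⁺] ≈ 0.13 mol/L, and [Cl⁻] = 2s.
Ksp = [Hg₂²⁺][Cl⁻]^2 = (0.13)(2s)^2
(2s)^2 = 1.8×10⁻¹⁸ / (0.13) = 1.4×10⁻¹⁷
s = 1.9×10⁻⁹ mol/L

1.9×10⁻⁹ M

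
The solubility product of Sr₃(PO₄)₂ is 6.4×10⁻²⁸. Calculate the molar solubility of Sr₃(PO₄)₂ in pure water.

1.4×10⁻⁶ M

Sr₃(PO₄)₂(s) ⇌ 3 Sr²⁺(aq) + 2 PO₄³⁻(aq)
Call the molar solubility s, so that [Sr²⁺] = 3s and [PO₄³⁻] = 2s.
Ksp = [Sr²⁺]^3[PO₄³⁻]^2 = (3s)^3 · (2s)^2 = 108s^5
108s^5 = 6.4×10⁻²⁸  ⇒  s^5 = 5.9×10⁻³⁰
Taking the 5th root, s = 1.4×10⁻⁶ M.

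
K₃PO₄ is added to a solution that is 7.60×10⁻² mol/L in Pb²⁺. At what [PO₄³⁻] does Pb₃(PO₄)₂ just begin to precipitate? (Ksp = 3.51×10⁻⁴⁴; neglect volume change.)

The threshold for precipitation is Q = Ksp.
Pb₃(PO₄)₂(s) ⇌ 3 Pb²⁺(aq) + 2 PO₄³⁻(aq)
Ksp = [Pb²⁺]^3[PO₄³⁻]^2 = [PO₄³⁻]^2(7.60×10⁻²)^3
[PO₄³⁻]^2 = 3.51×10⁻⁴⁴ / (7.60×10⁻²)^3 = 8.00×10⁻⁴¹
[PO₄³⁻] = 8.94×10⁻²¹ mol/L

8.94×10⁻²¹ M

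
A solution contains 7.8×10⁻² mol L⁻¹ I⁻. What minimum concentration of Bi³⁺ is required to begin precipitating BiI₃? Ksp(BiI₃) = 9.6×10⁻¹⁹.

2.0×10⁻¹⁵ M

The threshold for precipitation is Q = Ksp.
BiI₃(s) ⇌ Bi³⁺(aq) + 3 I⁻(aq)
Ksp = [Bi³⁺][I⁻]^3 = [Bi³⁺](7.8×10⁻²)^3
[Bi³⁺] = 9.6×10⁻¹⁹ / (7.8×10⁻²)^3 = 2.0×10⁻¹⁵
[Bi³⁺] = 2.0×10⁻¹⁵ mol L⁻¹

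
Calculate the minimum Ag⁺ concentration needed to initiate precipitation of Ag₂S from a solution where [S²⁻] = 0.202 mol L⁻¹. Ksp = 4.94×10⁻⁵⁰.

4.95×10⁻²⁵ M

A salt starts to precipitate once the ion product Q reaches its Ksp.
Ag₂S(s) ⇌ 2 Ag⁺(aq) + S²⁻(aq)
Ksp = [Ag⁺]^2[S²⁻] = [Ag⁺]^2(0.202)
[Ag⁺]^2 = 4.94×10⁻⁵⁰ / (0.202) = 2.45×10⁻⁴⁹
[Ag⁺] = 4.95×10⁻²⁵ mol L⁻¹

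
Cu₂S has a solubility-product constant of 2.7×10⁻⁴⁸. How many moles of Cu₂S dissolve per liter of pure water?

Cu₂S(s) ⇌ 2 Cu⁺(aq) + S²⁻(aq)
With molar solubility s: [Cu⁺] = 2s, [S²⁻] = s.
Ksp = [Cu⁺]^2[S²⁻] = (2s)^2 · s = 4s^3
4s^3 = 2.7×10⁻⁴⁸  ⇒  s^3 = 6.8×10⁻⁴⁹
Taking the 3rd root, s = 8.8×10⁻¹⁷ M.

8.8×10⁻¹⁷ M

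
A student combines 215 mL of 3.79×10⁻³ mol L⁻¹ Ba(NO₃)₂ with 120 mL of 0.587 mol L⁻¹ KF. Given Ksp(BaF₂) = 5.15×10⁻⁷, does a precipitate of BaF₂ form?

Yes

After mixing, V = 215 mL + 120 mL = 335 mL.
[Ba²⁺] = (3.79×10⁻³)(215)/335 = 2.43×10⁻³ mol L⁻¹
[F⁻] = (0.587)(120)/335 = 0.210 mol L⁻¹
Q = [Ba²⁺][F⁻]^2 = 1.08×10⁻⁴
Since Q (1.08×10⁻⁴) exceeds Ksp (5.15×10⁻⁷), BaF₂ will precipitate.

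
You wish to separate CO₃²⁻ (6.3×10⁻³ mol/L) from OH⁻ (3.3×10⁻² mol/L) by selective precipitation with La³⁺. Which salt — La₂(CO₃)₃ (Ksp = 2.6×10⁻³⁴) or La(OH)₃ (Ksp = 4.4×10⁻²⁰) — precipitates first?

La(OH)₃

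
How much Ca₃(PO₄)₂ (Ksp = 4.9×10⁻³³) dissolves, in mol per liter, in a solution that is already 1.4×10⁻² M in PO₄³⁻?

Ca₃(PO₄)₂(s) ⇌ 3 Ca²⁺(aq) + 2 PO₄³⁻(aq)
With PO₄³⁻ already at 1.4×10⁻² M and s small, take [PO₄³⁻] ≈ 1.4×10⁻² M and [Ca²⁺] = 3s.
Ksp = [Ca²⁺]^3[PO₄³⁻]^2 = (3s)^3(1.4×10⁻²)^2
(3s)^3 = 4.9×10⁻³³ / (1.4×10⁻²)^2 = 2.5×10⁻²⁹
s = 9.7×10⁻¹¹ M

9.7×10⁻¹¹ M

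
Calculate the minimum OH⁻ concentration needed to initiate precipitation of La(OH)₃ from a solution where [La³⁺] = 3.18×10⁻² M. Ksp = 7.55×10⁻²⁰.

1.33×10⁻⁶ M

Precipitation of each salt begins when its ion product equals Ksp.
La(OH)₃(s) ⇌ La³⁺(aq) + 3 OH⁻(aq)
Ksp = [La³⁺][OH⁻]^3 = [OH⁻]^3(3.18×10⁻²)
[OH⁻]^3 = 7.55×10⁻²⁰ / (3.18×10⁻²) = 2.37×10⁻¹⁸
[OH⁻] = 1.33×10⁻⁶ M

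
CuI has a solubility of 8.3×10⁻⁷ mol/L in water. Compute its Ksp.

CuI(s) ⇌ Cu⁺(aq) + I⁻(aq)
If s mol/L of CuI dissolves, [Cu⁺] = s and [I⁻] = s.
Ksp = [Cu⁺][I⁻] = s · s = s^2
Ksp = (8.3×10⁻⁷)^2 = 6.9×10⁻¹³

Ksp = 6.9×10⁻¹³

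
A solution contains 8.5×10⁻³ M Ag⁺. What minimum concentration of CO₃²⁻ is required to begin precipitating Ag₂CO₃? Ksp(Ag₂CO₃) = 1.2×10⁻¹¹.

Precipitation begins when Q = Ksp.
Ag₂CO₃(s) ⇌ 2 Ag⁺(aq) + CO₃²⁻(aq)
Ksp = [Ag⁺]^2[CO₃²⁻] = [CO₃²⁻](8.5×10⁻³)^2
[CO₃²⁻] = 1.2×10⁻¹¹ / (8.5×10⁻³)^2 = 1.7×10⁻⁷
[CO₃²⁻] = 1.7×10⁻⁷ M

1.7×10⁻⁷ M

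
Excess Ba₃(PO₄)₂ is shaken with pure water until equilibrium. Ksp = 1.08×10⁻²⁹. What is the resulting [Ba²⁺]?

Ba₃(PO₄)₂(s) ⇌ 3 Ba²⁺(aq) + 2 PO₄³⁻(aq)
Let s be the molar solubility. Then [Ba²⁺] = 3s and [PO₄³⁻] = 2s.
Ksp = [Ba²⁺]^3[PO₄³⁻]^2 = (3s)^3 · (2s)^2 = 108s^5 = 1.08×10⁻²⁹
s = 6.31×10⁻⁷ M
[Ba²⁺] = 3s = 1.89×10⁻⁶ M

1.89×10⁻⁶ M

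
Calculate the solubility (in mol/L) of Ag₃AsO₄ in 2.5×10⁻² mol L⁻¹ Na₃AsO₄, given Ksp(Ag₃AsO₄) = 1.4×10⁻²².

Ag₃AsO₄(s) ⇌ 3 Ag⁺(aq) + AsO₄³⁻(aq)
Let s be the solubility of Ag₃AsO₄ here. The common ion gives [AsO₄³⁻] ≈ 2.5×10⁻² mol L⁻¹, and [Ag⁺] = 3s.
Ksp = [Ag⁺]^3[AsO₄³⁻] = (3s)^3(2.5×10⁻²)
(3s)^3 = 1.4×10⁻²² / (2.5×10⁻²) = 5.6×10⁻²¹
s = 5.9×10⁻⁸ mol L⁻¹

5.9×10⁻⁸ M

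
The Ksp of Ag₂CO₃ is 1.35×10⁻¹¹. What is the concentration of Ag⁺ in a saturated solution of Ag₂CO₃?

3.00×10⁻⁴ M

Ag₂CO₃(s) ⇌ 2 Ag⁺(aq) + CO₃²⁻(aq)
If s mol/L of Ag₂CO₃ dissolves, [Ag⁺] = 2s and [CO₃²⁻] = s.
Ksp = [Ag⁺]^2[CO₃²⁻] = (2s)^2 · s = 4s^3 = 1.35×10⁻¹¹
s = 1.50×10⁻⁴ mol/L
[Ag⁺] = 2s = 3.00×10⁻⁴ mol/L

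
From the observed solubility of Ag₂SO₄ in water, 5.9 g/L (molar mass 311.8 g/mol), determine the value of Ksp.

Convert to molarity: s = 5.9 / 311.8 = 1.892×10⁻² mol/L
Ag₂SO₄(s) ⇌ 2 Ag⁺(aq) + SO₄²⁻(aq)
With molar solubility s: [Ag⁺] = 2s, [SO₄²⁻] = s.
Ksp = [Ag⁺]^2[SO₄²⁻] = (2s)^2 · s = 4s^3
Ksp = 4 × (1.892×10⁻²)^3 = 2.7×10⁻⁵

Ksp = 2.7×10⁻⁵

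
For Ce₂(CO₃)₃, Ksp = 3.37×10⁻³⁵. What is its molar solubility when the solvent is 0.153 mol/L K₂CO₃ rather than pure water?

Ce₂(CO₃)₃(s) ⇌ 2 Ce³⁺(aq) + 3 CO₃²⁻(aq)
With CO₃²⁻ already at 0.153 mol/L and s small, take [CO₃²⁻] ≈ 0.153 mol/L and [Ce³⁺] = 2s.
Ksp = [Ce³⁺]^2[CO₃²⁻]^3 = (2s)^2(0.153)^3
(2s)^2 = 3.37×10⁻³⁵ / (0.153)^3 = 9.41×10⁻³³
s = 4.85×10⁻¹⁷ mol/L

4.85×10⁻¹⁷ M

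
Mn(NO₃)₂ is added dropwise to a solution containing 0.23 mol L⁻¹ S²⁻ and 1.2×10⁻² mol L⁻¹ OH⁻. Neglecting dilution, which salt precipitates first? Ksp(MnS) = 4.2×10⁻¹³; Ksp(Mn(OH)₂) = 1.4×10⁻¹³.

MnS

Each salt precipitates once Q = Ksp for that salt.
For MnS: [Mn²⁺] = (Ksp/[S²⁻]) = 1.8×10⁻¹² mol L⁻¹
For Mn(OH)₂: [Mn²⁺] = (Ksp/[OH⁻]^2) = 9.7×10⁻¹⁰ mol L⁻¹
Since MnS needs less Mn²⁺ to reach saturation, it precipitates first.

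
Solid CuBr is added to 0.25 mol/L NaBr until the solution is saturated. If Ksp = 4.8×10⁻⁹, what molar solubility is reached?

1.9×10⁻⁸ M

CuBr(s) ⇌ Cu⁺(aq) + Br⁻(aq)
The solution already contains Br⁻ at 0.25 mol/L. Let s be the molar solubility of CuBr.
[Br⁻] ≈ 0.25 mol/L (common ion dominates); [Cu⁺] = s.
Ksp = [Cu⁺][Br⁻] = s(0.25)
s = 4.8×10⁻⁹ / (0.25) = 1.9×10⁻⁸
s = 1.9×10⁻⁸ mol/L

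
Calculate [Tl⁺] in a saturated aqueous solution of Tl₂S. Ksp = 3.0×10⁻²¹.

Tl₂S(s) ⇌ 2 Tl⁺(aq) + S²⁻(aq)
Let s be the molar solubility. Then [Tl⁺] = 2s and [S²⁻] = s.
Ksp = [Tl⁺]^2[S²⁻] = (2s)^2 · s = 4s^3 = 3.0×10⁻²¹
s = 9.1×10⁻⁸ mol/L
[Tl⁺] = 2s = 1.8×10⁻⁷ mol/L

1.8×10⁻⁷ M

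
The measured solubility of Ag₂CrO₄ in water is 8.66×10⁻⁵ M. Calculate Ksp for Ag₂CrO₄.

Ksp = 2.60×10⁻¹²

Ag₂CrO₄(s) ⇌ 2 Ag⁺(aq) + CrO₄²⁻(aq)
If s mol/L of Ag₂CrO₄ dissolves, [Ag⁺] = 2s and [CrO₄²⁻] = s.
Ksp = [Ag⁺]^2[CrO₄²⁻] = (2s)^2 · s = 4s^3
Ksp = 4 × (8.66×10⁻⁵)^3 = 2.60×10⁻¹²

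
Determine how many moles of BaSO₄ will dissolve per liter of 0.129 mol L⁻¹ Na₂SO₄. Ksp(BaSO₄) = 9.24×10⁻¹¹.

7.16×10⁻¹⁰ M

BaSO₄(s) ⇌ Ba²⁺(aq) + SO₄²⁻(aq)
Let s be the solubility of BaSO₄ here. The common ion gives [SO₄²⁻] ≈ 0.129 mol L⁻¹, and [Ba²⁺] = s.
Ksp = [Ba²⁺][SO₄²⁻] = s(0.129)
s = 9.24×10⁻¹¹ / (0.129) = 7.16×10⁻¹⁰
s = 7.16×10⁻¹⁰ mol L⁻¹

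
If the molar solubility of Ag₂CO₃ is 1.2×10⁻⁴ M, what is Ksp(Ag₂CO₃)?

Ag₂CO₃(s) ⇌ 2 Ag⁺(aq) + CO₃²⁻(aq)
If s mol/L of Ag₂CO₃ dissolves, [Ag⁺] = 2s and [CO₃²⁻] = s.
Ksp = [Ag⁺]^2[CO₃²⁻] = (2s)^2 · s = 4s^3
Ksp = 4 × (1.2×10⁻⁴)^3 = 6.9×10⁻¹²

Ksp = 6.9×10⁻¹²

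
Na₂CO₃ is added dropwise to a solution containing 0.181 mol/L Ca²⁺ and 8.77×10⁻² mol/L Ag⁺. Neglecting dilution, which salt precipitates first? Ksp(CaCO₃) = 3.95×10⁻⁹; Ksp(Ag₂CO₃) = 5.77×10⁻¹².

Each salt precipitates once Q = Ksp for that salt.
For CaCO₃: [CO₃²⁻] = (Ksp/[Ca²⁺]) = 2.18×10⁻⁸ mol/L
For Ag₂CO₃: [CO₃²⁻] = (Ksp/[Ag⁺]^2) = 7.50×10⁻¹⁰ mol/L
The smaller threshold [CO₃²⁻] is reached first, so Ag₂CO₃ precipitates first.

Ag₂CO₃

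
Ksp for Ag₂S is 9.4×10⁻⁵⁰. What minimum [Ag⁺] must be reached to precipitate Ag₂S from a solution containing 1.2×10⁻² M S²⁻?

2.8×10⁻²⁴ M

Precipitation of each salt begins when its ion product equals Ksp.
Ag₂S(s) ⇌ 2 Ag⁺(aq) + S²⁻(aq)
Ksp = [Ag⁺]^2[S²⁻] = [Ag⁺]^2(1.2×10⁻²)
[Ag⁺]^2 = 9.4×10⁻⁵⁰ / (1.2×10⁻²) = 7.8×10⁻⁴⁸
[Ag⁺] = 2.8×10⁻²⁴ M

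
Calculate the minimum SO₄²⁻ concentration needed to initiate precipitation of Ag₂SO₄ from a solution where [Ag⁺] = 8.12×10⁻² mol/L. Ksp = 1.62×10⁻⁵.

2.46×10⁻³ M

Each salt precipitates once Q = Ksp for that salt.
Ag₂SO₄(s) ⇌ 2 Ag⁺(aq) + SO₄²⁻(aq)
Ksp = [Ag⁺]^2[SO₄²⁻] = [SO₄²⁻](8.12×10⁻²)^2
[SO₄²⁻] = 1.62×10⁻⁵ / (8.12×10⁻²)^2 = 2.46×10⁻³
[SO₄²⁻] = 2.46×10⁻³ mol/L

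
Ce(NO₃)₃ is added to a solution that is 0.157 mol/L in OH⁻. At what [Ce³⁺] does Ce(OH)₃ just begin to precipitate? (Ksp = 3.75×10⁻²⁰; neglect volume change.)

9.69×10⁻¹⁸ M

The threshold for precipitation is Q = Ksp.
Ce(OH)₃(s) ⇌ Ce³⁺(aq) + 3 OH⁻(aq)
Ksp = [Ce³⁺][OH⁻]^3 = [Ce³⁺](0.157)^3
[Ce³⁺] = 3.75×10⁻²⁰ / (0.157)^3 = 9.69×10⁻¹⁸
[Ce³⁺] = 9.69×10⁻¹⁸ mol/L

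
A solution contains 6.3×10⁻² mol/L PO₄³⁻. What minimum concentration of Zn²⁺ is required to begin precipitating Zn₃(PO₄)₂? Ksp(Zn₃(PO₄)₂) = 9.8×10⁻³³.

1.4×10⁻¹⁰ M

Each salt precipitates once Q = Ksp for that salt.
Zn₃(PO₄)₂(s) ⇌ 3 Zn²⁺(aq) + 2 PO₄³⁻(aq)
Ksp = [Zn²⁺]^3[PO₄³⁻]^2 = [Zn²⁺]^3(6.3×10⁻²)^2
[Zn²⁺]^3 = 9.8×10⁻³³ / (6.3×10⁻²)^2 = 2.5×10⁻³⁰
[Zn²⁺] = 1.4×10⁻¹⁰ mol/L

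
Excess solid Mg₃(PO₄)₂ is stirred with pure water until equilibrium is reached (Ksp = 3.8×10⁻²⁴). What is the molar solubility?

8.1×10⁻⁶ M

Mg₃(PO₄)₂(s) ⇌ 3 Mg²⁺(aq) + 2 PO₄³⁻(aq)
For each mole of Mg₃(PO₄)₂ that dissolves per liter, [Mg²⁺] = 3s and [PO₄³⁻] = 2s; let s denote this solubility.
Ksp = [Mg²⁺]^3[PO₄³⁻]^2 = (3s)^3 · (2s)^2 = 108s^5
108s^5 = 3.8×10⁻²⁴  ⇒  s^5 = 3.5×10⁻²⁶
s = 8.1×10⁻⁶ mol/L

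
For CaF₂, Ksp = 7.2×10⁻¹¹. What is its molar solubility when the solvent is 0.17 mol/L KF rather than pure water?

2.5×10⁻⁹ M

CaF₂(s) ⇌ Ca²⁺(aq) + 2 F⁻(aq)
The solution already contains F⁻ at 0.17 mol/L. Let s be the molar solubility of CaF₂.
[F⁻] ≈ 0.17 mol/L (common ion dominates); [Ca²⁺] = s.
Ksp = [Ca²⁺][F⁻]^2 = s(0.17)^2
s = 7.2×10⁻¹¹ / (0.17)^2 = 2.5×10⁻⁹
s = 2.5×10⁻⁹ mol/L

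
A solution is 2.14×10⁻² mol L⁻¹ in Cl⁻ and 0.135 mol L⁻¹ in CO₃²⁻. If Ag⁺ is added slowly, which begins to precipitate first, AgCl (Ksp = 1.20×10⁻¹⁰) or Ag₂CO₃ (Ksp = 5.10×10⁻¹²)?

AgCl

Each salt precipitates once Q = Ksp for that salt.
For AgCl: [Ag⁺] = (Ksp/[Cl⁻]) = 5.61×10⁻⁹ mol L⁻¹
For Ag₂CO₃: [Ag⁺] = (Ksp/[CO₃²⁻])^(1/2) = 6.15×10⁻⁶ mol L⁻¹
Since AgCl needs less Ag⁺ to reach saturation, it precipitates first.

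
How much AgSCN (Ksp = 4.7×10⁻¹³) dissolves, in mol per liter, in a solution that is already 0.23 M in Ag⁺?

2.0×10⁻¹² M

AgSCN(s) ⇌ Ag⁺(aq) + SCN⁻(aq)
Let s be the solubility of AgSCN here. The common ion gives [Ag⁺] ≈ 0.23 M, and [SCN⁻] = s.
Ksp = [Ag⁺][SCN⁻] = (0.23)s
s = 4.7×10⁻¹³ / (0.23) = 2.0×10⁻¹²
s = 2.0×10⁻¹² M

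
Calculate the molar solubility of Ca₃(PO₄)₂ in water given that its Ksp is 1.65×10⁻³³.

Ca₃(PO₄)₂(s) ⇌ 3 Ca²⁺(aq) + 2 PO₄³⁻(aq)
For each mole of Ca₃(PO₄)₂ that dissolves per liter, [Ca²⁺] = 3s and [PO₄³⁻] = 2s; let s denote this solubility.
Ksp = [Ca²⁺]^3[PO₄³⁻]^2 = (3s)^3 · (2s)^2 = 108s^5
108s^5 = 1.65×10⁻³³  ⇒  s^5 = 1.53×10⁻³⁵
Taking the 5th root, s = 1.09×10⁻⁷ mol/L.

1.09×10⁻⁷ M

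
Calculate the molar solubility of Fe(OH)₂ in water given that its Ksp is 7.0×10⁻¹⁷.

2.6×10⁻⁶ M

Fe(OH)₂(s) ⇌ Fe²⁺(aq) + 2 OH⁻(aq)
If s mol/L of Fe(OH)₂ dissolves, [Fe²⁺] = s and [OH⁻] = 2s.
Ksp = [Fe²⁺][OH⁻]^2 = s · (2s)^2 = 4s^3
4s^3 = 7.0×10⁻¹⁷  ⇒  s^3 = 1.8×10⁻¹⁷
Taking the 3rd root, s = 2.6×10⁻⁶ M.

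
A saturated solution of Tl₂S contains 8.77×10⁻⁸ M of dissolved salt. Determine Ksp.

Ksp = 2.70×10⁻²¹

Tl₂S(s) ⇌ 2 Tl⁺(aq) + S²⁻(aq)
Call the molar solubility s, so that [Tl⁺] = 2s and [S²⁻] = s.
Ksp = [Tl⁺]^2[S²⁻] = (2s)^2 · s = 4s^3
Ksp = 4 × (8.77×10⁻⁸)^3 = 2.70×10⁻²¹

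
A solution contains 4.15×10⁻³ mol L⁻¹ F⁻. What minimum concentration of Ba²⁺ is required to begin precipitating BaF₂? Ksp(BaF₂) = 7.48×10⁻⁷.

A salt starts to precipitate once the ion product Q reaches its Ksp.
BaF₂(s) ⇌ Ba²⁺(aq) + 2 F⁻(aq)
Ksp = [Ba²⁺][F⁻]^2 = [Ba²⁺](4.15×10⁻³)^2
[Ba²⁺] = 7.48×10⁻⁷ / (4.15×10⁻³)^2 = 4.34×10⁻²
[Ba²⁺] = 4.34×10⁻² mol L⁻¹

4.34×10⁻² M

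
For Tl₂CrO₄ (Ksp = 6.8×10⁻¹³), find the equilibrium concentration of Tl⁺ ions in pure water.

1.1×10⁻⁴ M

Tl₂CrO₄(s) ⇌ 2 Tl⁺(aq) + CrO₄²⁻(aq)
For each mole of Tl₂CrO₄ that dissolves per liter, [Tl⁺] = 2s and [CrO₄²⁻] = s; let s denote this solubility.
Ksp = [Tl⁺]^2[CrO₄²⁻] = (2s)^2 · s = 4s^3 = 6.8×10⁻¹³
s = 5.5×10⁻⁵ mol L⁻¹
[Tl⁺] = 2s = 1.1×10⁻⁴ mol L⁻¹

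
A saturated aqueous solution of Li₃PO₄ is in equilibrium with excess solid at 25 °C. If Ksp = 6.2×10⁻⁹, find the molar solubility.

3.9×10⁻³ M

Li₃PO₄(s) ⇌ 3 Li⁺(aq) + PO₄³⁻(aq)
For each mole of Li₃PO₄ that dissolves per liter, [Li⁺] = 3s and [PO₄³⁻] = s; let s denote this solubility.
Ksp = [Li⁺]^3[PO₄³⁻] = (3s)^3 · s = 27s^4
27s^4 = 6.2×10⁻⁹  ⇒  s^4 = 2.3×10⁻¹⁰
Taking the 4th root, s = 3.9×10⁻³ mol/L.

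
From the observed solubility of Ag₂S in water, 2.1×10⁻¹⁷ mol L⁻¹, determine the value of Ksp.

Ksp = 3.7×10⁻⁵⁰

Ag₂S(s) ⇌ 2 Ag⁺(aq) + S²⁻(aq)
With molar solubility s: [Ag⁺] = 2s, [S²⁻] = s.
Ksp = [Ag⁺]^2[S²⁻] = (2s)^2 · s = 4s^3
Ksp = 4 × (2.1×10⁻¹⁷)^3 = 3.7×10⁻⁵⁰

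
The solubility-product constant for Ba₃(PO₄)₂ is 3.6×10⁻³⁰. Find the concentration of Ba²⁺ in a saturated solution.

Ba₃(PO₄)₂(s) ⇌ 3 Ba²⁺(aq) + 2 PO₄³⁻(aq)
With molar solubility s: [Ba²⁺] = 3s, [PO₄³⁻] = 2s.
Ksp = [Ba²⁺]^3[PO₄³⁻]^2 = (3s)^3 · (2s)^2 = 108s^5 = 3.6×10⁻³⁰
s = 5.1×10⁻⁷ mol L⁻¹
[Ba²⁺] = 3s = 1.5×10⁻⁶ mol L⁻¹

1.5×10⁻⁶ M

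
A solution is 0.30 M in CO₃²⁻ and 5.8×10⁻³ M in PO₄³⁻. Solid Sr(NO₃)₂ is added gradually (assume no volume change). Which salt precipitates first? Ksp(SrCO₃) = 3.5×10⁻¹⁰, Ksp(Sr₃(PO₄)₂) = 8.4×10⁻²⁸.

Each salt precipitates once Q = Ksp for that salt.
For SrCO₃: [Sr²⁺] = (Ksp/[CO₃²⁻]) = 1.2×10⁻⁹ M
For Sr₃(PO₄)₂: [Sr²⁺] = (Ksp/[PO₄³⁻]^2)^(1/3) = 2.9×10⁻⁸ M
The smaller threshold [Sr²⁺] is reached first, so SrCO₃ precipitates first.

SrCO₃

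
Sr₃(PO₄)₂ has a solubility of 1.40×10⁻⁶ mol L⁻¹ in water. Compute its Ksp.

Ksp = 5.81×10⁻²⁸

Sr₃(PO₄)₂(s) ⇌ 3 Sr²⁺(aq) + 2 PO₄³⁻(aq)
Call the molar solubility s, so that [Sr²⁺] = 3s and [PO₄³⁻] = 2s.
Ksp = [Sr²⁺]^3[PO₄³⁻]^2 = (3s)^3 · (2s)^2 = 108s^5
Ksp = 108 × (1.40×10⁻⁶)^5 = 5.81×10⁻²⁸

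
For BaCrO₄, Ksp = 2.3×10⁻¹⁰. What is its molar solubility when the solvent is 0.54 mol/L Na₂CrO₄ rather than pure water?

4.3×10⁻¹⁰ M

BaCrO₄(s) ⇌ Ba²⁺(aq) + CrO₄²⁻(aq)
Let s be the solubility of BaCrO₄ here. The common ion gives [CrO₄²⁻] ≈ 0.54 mol/L, and [Ba²⁺] = s.
Ksp = [Ba²⁺][CrO₄²⁻] = s(0.54)
s = 2.3×10⁻¹⁰ / (0.54) = 4.3×10⁻¹⁰
s = 4.3×10⁻¹⁰ mol/L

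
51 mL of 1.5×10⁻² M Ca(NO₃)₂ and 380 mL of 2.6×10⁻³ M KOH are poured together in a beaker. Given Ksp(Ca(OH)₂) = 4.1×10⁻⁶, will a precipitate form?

Total volume after mixing = 51 + 380 = 431 mL.
[Ca²⁺] = (1.5×10⁻²)(51)/431 = 1.8×10⁻³ M
[OH⁻] = (2.6×10⁻³)(380)/431 = 2.3×10⁻³ M
Q = [Ca²⁺][OH⁻]^2 = 9.3×10⁻⁹
Q = 9.3×10⁻⁹ < Ksp = 4.1×10⁻⁶, so the solution is unsaturated and no precipitate forms.

No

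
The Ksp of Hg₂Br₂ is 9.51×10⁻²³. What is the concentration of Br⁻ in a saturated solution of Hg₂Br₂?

5.75×10⁻⁸ M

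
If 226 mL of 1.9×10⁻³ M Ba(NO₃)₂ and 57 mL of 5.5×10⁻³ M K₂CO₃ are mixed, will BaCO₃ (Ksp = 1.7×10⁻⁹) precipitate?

Yes

Total volume after mixing = 226 + 57 = 283 mL.
[Ba²⁺] = (1.9×10⁻³)(226)/283 = 1.5×10⁻³ M
[CO₃²⁻] = (5.5×10⁻³)(57)/283 = 1.1×10⁻³ M
Q = [Ba²⁺][CO₃²⁻] = 1.7×10⁻⁶
Q = 1.7×10⁻⁶ > Ksp = 1.7×10⁻⁹, so the solution is supersaturated and BaCO₃ precipitates.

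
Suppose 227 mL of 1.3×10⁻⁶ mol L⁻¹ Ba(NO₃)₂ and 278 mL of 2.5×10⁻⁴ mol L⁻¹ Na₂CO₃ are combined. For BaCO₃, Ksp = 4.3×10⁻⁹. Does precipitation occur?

After mixing, V = 227 mL + 278 mL = 505 mL.
[Ba²⁺] = (1.3×10⁻⁶)(227)/505 = 5.8×10⁻⁷ mol L⁻¹
[CO₃²⁻] = (2.5×10⁻⁴)(278)/505 = 1.4×10⁻⁴ mol L⁻¹
Q = [Ba²⁺][CO₃²⁻] = 8.0×10⁻¹¹
Q < Ksp (8.0×10⁻¹¹ vs 4.3×10⁻⁹); the solution remains unsaturated and no precipitate forms.

No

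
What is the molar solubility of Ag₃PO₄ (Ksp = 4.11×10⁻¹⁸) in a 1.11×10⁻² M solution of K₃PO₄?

Ag₃PO₄(s) ⇌ 3 Ag⁺(aq) + PO₄³⁻(aq)
Let s be the solubility of Ag₃PO₄ here. The common ion gives [PO₄³⁻] ≈ 1.11×10⁻² M, and [Ag⁺] = 3s.
Ksp = [Ag⁺]^3[PO₄³⁻] = (3s)^3(1.11×10⁻²)
(3s)^3 = 4.11×10⁻¹⁸ / (1.11×10⁻²) = 3.70×10⁻¹⁶
s = 2.39×10⁻⁶ M

2.39×10⁻⁶ M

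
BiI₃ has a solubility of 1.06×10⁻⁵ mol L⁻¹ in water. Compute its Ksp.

BiI₃(s) ⇌ Bi³⁺(aq) + 3 I⁻(aq)
If s mol/L of BiI₃ dissolves, [Bi³⁺] = s and [I⁻] = 3s.
Ksp = [Bi³⁺][I⁻]^3 = s · (3s)^3 = 27s^4
Ksp = 27 × (1.06×10⁻⁵)^4 = 3.41×10⁻¹⁹

Ksp = 3.41×10⁻¹⁹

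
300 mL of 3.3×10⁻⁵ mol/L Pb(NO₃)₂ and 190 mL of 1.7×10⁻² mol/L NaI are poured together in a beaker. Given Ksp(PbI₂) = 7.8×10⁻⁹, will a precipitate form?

No

After mixing, V = 300 mL + 190 mL = 490 mL.
[Pb²⁺] = (3.3×10⁻⁵)(300)/490 = 2.0×10⁻⁵ mol/L
[I⁻] = (1.7×10⁻²)(190)/490 = 6.6×10⁻³ mol/L
Q = [Pb²⁺][I⁻]^2 = 8.8×10⁻¹⁰
Q < Ksp (8.8×10⁻¹⁰ vs 7.8×10⁻⁹); the solution remains unsaturated and no precipitate forms.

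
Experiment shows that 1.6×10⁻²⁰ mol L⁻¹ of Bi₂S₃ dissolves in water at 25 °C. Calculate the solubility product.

Ksp = 1.1×10⁻⁹⁷

Bi₂S₃(s) ⇌ 2 Bi³⁺(aq) + 3 S²⁻(aq)
With molar solubility s: [Bi³⁺] = 2s, [S²⁻] = 3s.
Ksp = [Bi³⁺]^2[S²⁻]^3 = (2s)^2 · (3s)^3 = 108s^5
Ksp = 108 × (1.6×10⁻²⁰)^5 = 1.1×10⁻⁹⁷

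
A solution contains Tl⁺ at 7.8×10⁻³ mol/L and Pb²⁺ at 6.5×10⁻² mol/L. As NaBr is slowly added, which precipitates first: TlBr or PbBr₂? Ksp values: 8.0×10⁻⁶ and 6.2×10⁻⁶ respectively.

TlBr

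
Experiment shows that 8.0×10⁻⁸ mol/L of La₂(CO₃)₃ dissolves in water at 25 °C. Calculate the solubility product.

Ksp = 3.5×10⁻³⁴

La₂(CO₃)₃(s) ⇌ 2 La³⁺(aq) + 3 CO₃²⁻(aq)
If s mol/L of La₂(CO₃)₃ dissolves, [La³⁺] = 2s and [CO₃²⁻] = 3s.
Ksp = [La³⁺]^2[CO₃²⁻]^3 = (2s)^2 · (3s)^3 = 108s^5
Ksp = 108 × (8.0×10⁻⁸)^5 = 3.5×10⁻³⁴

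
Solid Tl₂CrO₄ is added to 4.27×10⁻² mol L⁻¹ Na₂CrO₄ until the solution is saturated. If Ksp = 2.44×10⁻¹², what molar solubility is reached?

3.78×10⁻⁶ M

Tl₂CrO₄(s) ⇌ 2 Tl⁺(aq) + CrO₄²⁻(aq)
The solution already contains CrO₄²⁻ at 4.27×10⁻² mol L⁻¹. Let s be the molar solubility of Tl₂CrO₄.
[CrO₄²⁻] ≈ 4.27×10⁻² mol L⁻¹ (common ion dominates); [Tl⁺] = 2s.
Ksp = [Tl⁺]^2[CrO₄²⁻] = (2s)^2(4.27×10⁻²)
(2s)^2 = 2.44×10⁻¹² / (4.27×10⁻²) = 5.71×10⁻¹¹
s = 3.78×10⁻⁶ mol L⁻¹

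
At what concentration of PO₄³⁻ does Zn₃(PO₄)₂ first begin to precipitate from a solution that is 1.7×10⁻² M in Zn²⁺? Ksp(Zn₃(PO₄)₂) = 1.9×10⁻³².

A salt starts to precipitate once the ion product Q reaches its Ksp.
Zn₃(PO₄)₂(s) ⇌ 3 Zn²⁺(aq) + 2 PO₄³⁻(aq)
Ksp = [Zn²⁺]^3[PO₄³⁻]^2 = [PO₄³⁻]^2(1.7×10⁻²)^3
[PO₄³⁻]^2 = 1.9×10⁻³² / (1.7×10⁻²)^3 = 3.9×10⁻²⁷
[PO₄³⁻] = 6.2×10⁻¹⁴ M

6.2×10⁻¹⁴ M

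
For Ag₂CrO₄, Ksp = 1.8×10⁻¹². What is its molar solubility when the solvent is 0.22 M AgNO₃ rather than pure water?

3.7×10⁻¹¹ M

Ag₂CrO₄(s) ⇌ 2 Ag⁺(aq) + CrO₄²⁻(aq)
With Ag⁺ already at 0.22 M and s small, take [Ag⁺] ≈ 0.22 M and [CrO₄²⁻] = s.
Ksp = [Ag⁺]^2[CrO₄²⁻] = (0.22)^2s
s = 1.8×10⁻¹² / (0.22)^2 = 3.7×10⁻¹¹
s = 3.7×10⁻¹¹ M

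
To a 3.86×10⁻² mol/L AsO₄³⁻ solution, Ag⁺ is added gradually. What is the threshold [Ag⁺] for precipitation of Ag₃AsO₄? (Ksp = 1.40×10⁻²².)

1.54×10⁻⁷ M

Precipitation of each salt begins when its ion product equals Ksp.
Ag₃AsO₄(s) ⇌ 3 Ag⁺(aq) + AsO₄³⁻(aq)
Ksp = [Ag⁺]^3[AsO₄³⁻] = [Ag⁺]^3(3.86×10⁻²)
[Ag⁺]^3 = 1.40×10⁻²² / (3.86×10⁻²) = 3.63×10⁻²¹
[Ag⁺] = 1.54×10⁻⁷ mol/L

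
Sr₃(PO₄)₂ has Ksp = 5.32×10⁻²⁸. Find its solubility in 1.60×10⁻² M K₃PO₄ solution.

4.25×10⁻⁹ M

Sr₃(PO₄)₂(s) ⇌ 3 Sr²⁺(aq) + 2 PO₄³⁻(aq)
With PO₄³⁻ already at 1.60×10⁻² M and s small, take [PO₄³⁻] ≈ 1.60×10⁻² M and [Sr²⁺] = 3s.
Ksp = [Sr²⁺]^3[PO₄³⁻]^2 = (3s)^3(1.60×10⁻²)^2
(3s)^3 = 5.32×10⁻²⁸ / (1.60×10⁻²)^2 = 2.08×10⁻²⁴
s = 4.25×10⁻⁹ M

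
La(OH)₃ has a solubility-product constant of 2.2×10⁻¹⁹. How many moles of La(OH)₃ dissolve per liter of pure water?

9.5×10⁻⁶ M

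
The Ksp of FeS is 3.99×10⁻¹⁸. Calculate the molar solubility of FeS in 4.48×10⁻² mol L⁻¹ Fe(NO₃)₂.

8.91×10⁻¹⁷ M

FeS(s) ⇌ Fe²⁺(aq) + S²⁻(aq)
Let s be the solubility of FeS here. The common ion gives [Fe²⁺] ≈ 4.48×10⁻² mol L⁻¹, and [S²⁻] = s.
Ksp = [Fe²⁺][S²⁻] = (4.48×10⁻²)s
s = 3.99×10⁻¹⁸ / (4.48×10⁻²) = 8.91×10⁻¹⁷
s = 8.91×10⁻¹⁷ mol L⁻¹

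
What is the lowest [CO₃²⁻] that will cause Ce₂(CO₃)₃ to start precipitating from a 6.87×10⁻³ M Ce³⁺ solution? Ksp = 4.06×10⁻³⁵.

Each salt precipitates once Q = Ksp for that salt.
Ce₂(CO₃)₃(s) ⇌ 2 Ce³⁺(aq) + 3 CO₃²⁻(aq)
Ksp = [Ce³⁺]^2[CO₃²⁻]^3 = [CO₃²⁻]^3(6.87×10⁻³)^2
[CO₃²⁻]^3 = 4.06×10⁻³⁵ / (6.87×10⁻³)^2 = 8.60×10⁻³¹
[CO₃²⁻] = 9.51×10⁻¹¹ M

9.51×10⁻¹¹ M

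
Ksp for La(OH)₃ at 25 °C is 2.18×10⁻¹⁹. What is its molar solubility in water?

La(OH)₃(s) ⇌ La³⁺(aq) + 3 OH⁻(aq)
If s mol/L of La(OH)₃ dissolves, [La³⁺] = s and [OH⁻] = 3s.
Ksp = [La³⁺][OH⁻]^3 = s · (3s)^3 = 27s^4
27s^4 = 2.18×10⁻¹⁹  ⇒  s^4 = 8.07×10⁻²¹
s = (8.07×10⁻²¹)^(1/4) = 9.48×10⁻⁶ M

9.48×10⁻⁶ M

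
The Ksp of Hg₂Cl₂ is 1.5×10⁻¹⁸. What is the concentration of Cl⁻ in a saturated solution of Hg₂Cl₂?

Hg₂Cl₂(s) ⇌ Hg₂²⁺(aq) + 2 Cl⁻(aq)
For each mole of Hg₂Cl₂ that dissolves per liter, [Hg₂²⁺] = s and [Cl⁻] = 2s; let s denote this solubility.
Ksp = [Hg₂²⁺][Cl⁻]^2 = s · (2s)^2 = 4s^3 = 1.5×10⁻¹⁸
s = 7.2×10⁻⁷ mol L⁻¹
[Cl⁻] = 2s = 1.4×10⁻⁶ mol L⁻¹

1.4×10⁻⁶ M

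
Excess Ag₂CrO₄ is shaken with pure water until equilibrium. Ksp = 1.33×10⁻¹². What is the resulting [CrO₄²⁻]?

Ag₂CrO₄(s) ⇌ 2 Ag⁺(aq) + CrO₄²⁻(aq)
If s mol/L of Ag₂CrO₄ dissolves, [Ag⁺] = 2s and [CrO₄²⁻] = s.
Ksp = [Ag⁺]^2[CrO₄²⁻] = (2s)^2 · s = 4s^3 = 1.33×10⁻¹²
s = 6.93×10⁻⁵ mol/L
[CrO₄²⁻] = s = 6.93×10⁻⁵ mol/L

6.93×10⁻⁵ M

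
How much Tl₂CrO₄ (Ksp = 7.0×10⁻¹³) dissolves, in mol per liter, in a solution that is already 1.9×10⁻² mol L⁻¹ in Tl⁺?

Tl₂CrO₄(s) ⇌ 2 Tl⁺(aq) + CrO₄²⁻(aq)
The solution already contains Tl⁺ at 1.9×10⁻² mol L⁻¹. Let s be the molar solubility of Tl₂CrO₄.
[Tl⁺] ≈ 1.9×10⁻² mol L⁻¹ (common ion dominates); [CrO₄²⁻] = s.
Ksp = [Tl⁺]^2[CrO₄²⁻] = (1.9×10⁻²)^2s
s = 7.0×10⁻¹³ / (1.9×10⁻²)^2 = 1.9×10⁻⁹
s = 1.9×10⁻⁹ mol L⁻¹

1.9×10⁻⁹ M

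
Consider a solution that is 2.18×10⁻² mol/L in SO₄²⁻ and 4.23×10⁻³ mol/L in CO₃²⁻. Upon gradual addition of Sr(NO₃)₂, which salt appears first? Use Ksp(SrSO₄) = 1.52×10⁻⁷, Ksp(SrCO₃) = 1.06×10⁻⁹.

Each salt precipitates once Q = Ksp for that salt.
For SrSO₄: [Sr²⁺] = (Ksp/[SO₄²⁻]) = 6.97×10⁻⁶ mol/L
For SrCO₃: [Sr²⁺] = (Ksp/[CO₃²⁻]) = 2.51×10⁻⁷ mol/L
The smaller threshold [Sr²⁺] is reached first, so SrCO₃ precipitates first.

SrCO₃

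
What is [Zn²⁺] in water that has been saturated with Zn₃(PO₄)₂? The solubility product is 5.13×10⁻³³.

4.10×10⁻⁷ M

Zn₃(PO₄)₂(s) ⇌ 3 Zn²⁺(aq) + 2 PO₄³⁻(aq)
Call the molar solubility s, so that [Zn²⁺] = 3s and [PO₄³⁻] = 2s.
Ksp = [Zn²⁺]^3[PO₄³⁻]^2 = (3s)^3 · (2s)^2 = 108s^5 = 5.13×10⁻³³
s = 1.37×10⁻⁷ mol/L
[Zn²⁺] = 3s = 4.10×10⁻⁷ mol/L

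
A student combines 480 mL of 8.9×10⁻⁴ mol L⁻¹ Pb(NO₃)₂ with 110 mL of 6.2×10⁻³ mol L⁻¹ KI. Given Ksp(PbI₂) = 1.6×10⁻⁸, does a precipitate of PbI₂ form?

No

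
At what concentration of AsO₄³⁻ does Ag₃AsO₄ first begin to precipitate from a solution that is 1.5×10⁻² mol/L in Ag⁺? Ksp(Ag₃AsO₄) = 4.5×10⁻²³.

A salt starts to precipitate once the ion product Q reaches its Ksp.
Ag₃AsO₄(s) ⇌ 3 Ag⁺(aq) + AsO₄³⁻(aq)
Ksp = [Ag⁺]^3[AsO₄³⁻] = [AsO₄³⁻](1.5×10⁻²)^3
[AsO₄³⁻] = 4.5×10⁻²³ / (1.5×10⁻²)^3 = 1.3×10⁻¹⁷
[AsO₄³⁻] = 1.3×10⁻¹⁷ mol/L

1.3×10⁻¹⁷ M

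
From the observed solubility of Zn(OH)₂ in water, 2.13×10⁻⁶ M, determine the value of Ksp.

Ksp = 3.87×10⁻¹⁷

Zn(OH)₂(s) ⇌ Zn²⁺(aq) + 2 OH⁻(aq)
Let s be the molar solubility. Then [Zn²⁺] = s and [OH⁻] = 2s.
Ksp = [Zn²⁺][OH⁻]^2 = s · (2s)^2 = 4s^3
Ksp = 4 × (2.13×10⁻⁶)^3 = 3.87×10⁻¹⁷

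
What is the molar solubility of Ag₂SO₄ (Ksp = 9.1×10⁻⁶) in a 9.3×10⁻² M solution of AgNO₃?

1.1×10⁻³ M

Ag₂SO₄(s) ⇌ 2 Ag⁺(aq) + SO₄²⁻(aq)
With Ag⁺ already at 9.3×10⁻² M and s small, take [Ag⁺] ≈ 9.3×10⁻² M and [SO₄²⁻] = s.
Ksp = [Ag⁺]^2[SO₄²⁻] = (9.3×10⁻²)^2s
s = 9.1×10⁻⁶ / (9.3×10⁻²)^2 = 1.1×10⁻³
s = 1.1×10⁻³ M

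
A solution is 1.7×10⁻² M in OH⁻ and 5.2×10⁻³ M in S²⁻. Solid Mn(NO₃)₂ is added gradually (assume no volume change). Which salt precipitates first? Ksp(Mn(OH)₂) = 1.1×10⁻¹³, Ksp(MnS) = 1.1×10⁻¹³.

MnS

Precipitation begins when Q = Ksp.
For Mn(OH)₂: [Mn²⁺] = (Ksp/[OH⁻]^2) = 3.8×10⁻¹⁰ M
For MnS: [Mn²⁺] = (Ksp/[S²⁻]) = 2.1×10⁻¹¹ M
Since MnS needs less Mn²⁺ to reach saturation, it precipitates first.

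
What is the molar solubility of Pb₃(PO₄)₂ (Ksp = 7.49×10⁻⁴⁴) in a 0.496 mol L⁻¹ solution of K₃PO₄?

Pb₃(PO₄)₂(s) ⇌ 3 Pb²⁺(aq) + 2 PO₄³⁻(aq)
PO₄³⁻ is already present at 0.496 mol L⁻¹. If s mol/L of Pb₃(PO₄)₂ dissolves, [Pb²⁺] = 3s while [PO₄³⁻] ≈ 0.496 mol L⁻¹.
Ksp = [Pb²⁺]^3[PO₄³⁻]^2 = (3s)^3(0.496)^2
(3s)^3 = 7.49×10⁻⁴⁴ / (0.496)^2 = 3.04×10⁻⁴³
s = 2.24×10⁻¹⁵ mol L⁻¹

2.24×10⁻¹⁵ M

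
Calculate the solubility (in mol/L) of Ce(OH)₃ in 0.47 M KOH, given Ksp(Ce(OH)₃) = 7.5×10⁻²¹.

Ce(OH)₃(s) ⇌ Ce³⁺(aq) + 3 OH⁻(aq)
With OH⁻ already at 0.47 M and s small, take [OH⁻] ≈ 0.47 M and [Ce³⁺] = s.
Ksp = [Ce³⁺][OH⁻]^3 = s(0.47)^3
s = 7.5×10⁻²¹ / (0.47)^3 = 7.2×10⁻²⁰
s = 7.2×10⁻²⁰ M

7.2×10⁻²⁰ M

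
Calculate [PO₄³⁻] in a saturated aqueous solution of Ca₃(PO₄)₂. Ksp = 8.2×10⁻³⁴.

1.9×10⁻⁷ M

Ca₃(PO₄)₂(s) ⇌ 3 Ca²⁺(aq) + 2 PO₄³⁻(aq)
With molar solubility s: [Ca²⁺] = 3s, [PO₄³⁻] = 2s.
Ksp = [Ca²⁺]^3[PO₄³⁻]^2 = (3s)^3 · (2s)^2 = 108s^5 = 8.2×10⁻³⁴
s = 9.5×10⁻⁸ mol L⁻¹
[PO₄³⁻] = 2s = 1.9×10⁻⁷ mol L⁻¹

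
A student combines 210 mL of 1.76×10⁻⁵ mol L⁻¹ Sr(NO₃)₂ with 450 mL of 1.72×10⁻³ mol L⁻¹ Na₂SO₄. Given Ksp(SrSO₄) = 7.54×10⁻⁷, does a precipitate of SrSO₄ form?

Total volume after mixing = 210 + 450 = 660 mL.
[Sr²⁺] = (1.76×10⁻⁵)(210)/660 = 5.60×10⁻⁶ mol L⁻¹
[SO₄²⁻] = (1.72×10⁻³)(450)/660 = 1.17×10⁻³ mol L⁻¹
Q = [Sr²⁺][SO₄²⁻] = 6.57×10⁻⁹
Since Q (6.57×10⁻⁹) is less than Ksp (7.54×10⁻⁷), no SrSO₄ precipitates.

No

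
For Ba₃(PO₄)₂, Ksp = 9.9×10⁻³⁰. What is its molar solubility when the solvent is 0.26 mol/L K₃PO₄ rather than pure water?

Ba₃(PO₄)₂(s) ⇌ 3 Ba²⁺(aq) + 2 PO₄³⁻(aq)
Let s be the solubility of Ba₃(PO₄)₂ here. The common ion gives [PO₄³⁻] ≈ 0.26 mol/L, and [Ba²⁺] = 3s.
Ksp = [Ba²⁺]^3[PO₄³⁻]^2 = (3s)^3(0.26)^2
(3s)^3 = 9.9×10⁻³⁰ / (0.26)^2 = 1.5×10⁻²⁸
s = 1.8×10⁻¹⁰ mol/L

1.8×10⁻¹⁰ M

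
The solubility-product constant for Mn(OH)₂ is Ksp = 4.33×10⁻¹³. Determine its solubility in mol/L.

4.77×10⁻⁵ M

Mn(OH)₂(s) ⇌ Mn²⁺(aq) + 2 OH⁻(aq)
Call the molar solubility s, so that [Mn²⁺] = s and [OH⁻] = 2s.
Ksp = [Mn²⁺][OH⁻]^2 = s · (2s)^2 = 4s^3
4s^3 = 4.33×10⁻¹³  ⇒  s^3 = 1.08×10⁻¹³
s = (1.08×10⁻¹³)^(1/3) = 4.77×10⁻⁵ mol/L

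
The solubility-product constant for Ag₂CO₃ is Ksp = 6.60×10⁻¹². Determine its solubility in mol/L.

Ag₂CO₃(s) ⇌ 2 Ag⁺(aq) + CO₃²⁻(aq)
Call the molar solubility s, so that [Ag⁺] = 2s and [CO₃²⁻] = s.
Ksp = [Ag⁺]^2[CO₃²⁻] = (2s)^2 · s = 4s^3
4s^3 = 6.60×10⁻¹²  ⇒  s^3 = 1.65×10⁻¹²
s = (1.65×10⁻¹²)^(1/3) = 1.18×10⁻⁴ mol L⁻¹

1.18×10⁻⁴ M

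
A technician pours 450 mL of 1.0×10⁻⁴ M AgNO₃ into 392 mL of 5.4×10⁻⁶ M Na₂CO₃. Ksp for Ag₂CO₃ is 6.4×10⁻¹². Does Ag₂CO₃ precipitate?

No

After mixing, V = 450 mL + 392 mL = 842 mL.
[Ag⁺] = (1.0×10⁻⁴)(450)/842 = 5.3×10⁻⁵ M
[CO₃²⁻] = (5.4×10⁻⁶)(392)/842 = 2.5×10⁻⁶ M
Q = [Ag⁺]^2[CO₃²⁻] = 7.2×10⁻¹⁵
Since Q (7.2×10⁻¹⁵) is less than Ksp (6.4×10⁻¹²), no Ag₂CO₃ precipitates.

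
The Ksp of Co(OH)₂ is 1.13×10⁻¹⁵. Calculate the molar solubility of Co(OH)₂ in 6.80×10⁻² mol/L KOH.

Co(OH)₂(s) ⇌ Co²⁺(aq) + 2 OH⁻(aq)
With OH⁻ already at 6.80×10⁻² mol/L and s small, take [OH⁻] ≈ 6.80×10⁻² mol/L and [Co²⁺] = s.
Ksp = [Co²⁺][OH⁻]^2 = s(6.80×10⁻²)^2
s = 1.13×10⁻¹⁵ / (6.80×10⁻²)^2 = 2.44×10⁻¹³
s = 2.44×10⁻¹³ mol/L

2.44×10⁻¹³ M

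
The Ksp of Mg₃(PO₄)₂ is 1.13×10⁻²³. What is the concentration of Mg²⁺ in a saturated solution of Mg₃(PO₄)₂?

Mg₃(PO₄)₂(s) ⇌ 3 Mg²⁺(aq) + 2 PO₄³⁻(aq)
For each mole of Mg₃(PO₄)₂ that dissolves per liter, [Mg²⁺] = 3s and [PO₄³⁻] = 2s; let s denote this solubility.
Ksp = [Mg²⁺]^3[PO₄³⁻]^2 = (3s)^3 · (2s)^2 = 108s^5 = 1.13×10⁻²³
s = 1.01×10⁻⁵ mol L⁻¹
[Mg²⁺] = 3s = 3.03×10⁻⁵ mol L⁻¹

3.03×10⁻⁵ M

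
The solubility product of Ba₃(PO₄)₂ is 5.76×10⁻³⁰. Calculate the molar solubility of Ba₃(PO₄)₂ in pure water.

5.56×10⁻⁷ M

Ba₃(PO₄)₂(s) ⇌ 3 Ba²⁺(aq) + 2 PO₄³⁻(aq)
Let s be the molar solubility. Then [Ba²⁺] = 3s and [PO₄³⁻] = 2s.
Ksp = [Ba²⁺]^3[PO₄³⁻]^2 = (3s)^3 · (2s)^2 = 108s^5
108s^5 = 5.76×10⁻³⁰  ⇒  s^5 = 5.33×10⁻³²
s = (5.33×10⁻³²)^(1/5) = 5.56×10⁻⁷ mol/L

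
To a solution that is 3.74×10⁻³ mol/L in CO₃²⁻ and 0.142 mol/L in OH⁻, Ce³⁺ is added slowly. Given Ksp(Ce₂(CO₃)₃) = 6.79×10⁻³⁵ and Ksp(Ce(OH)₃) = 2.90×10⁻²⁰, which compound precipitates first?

A salt starts to precipitate once the ion product Q reaches its Ksp.
For Ce₂(CO₃)₃: [Ce³⁺] = (Ksp/[CO₃²⁻]^3)^(1/2) = 3.60×10⁻¹⁴ mol/L
For Ce(OH)₃: [Ce³⁺] = (Ksp/[OH⁻]^3) = 1.01×10⁻¹⁷ mol/L
Ce(OH)₃ requires the lower [Ce³⁺], so it precipitates first.

Ce(OH)₃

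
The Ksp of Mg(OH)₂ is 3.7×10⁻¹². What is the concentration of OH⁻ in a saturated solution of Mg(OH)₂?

1.9×10⁻⁴ M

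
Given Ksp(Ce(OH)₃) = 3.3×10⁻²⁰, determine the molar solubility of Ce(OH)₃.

5.9×10⁻⁶ M

Ce(OH)₃(s) ⇌ Ce³⁺(aq) + 3 OH⁻(aq)
If s mol/L of Ce(OH)₃ dissolves, [Ce³⁺] = s and [OH⁻] = 3s.
Ksp = [Ce³⁺][OH⁻]^3 = s · (3s)^3 = 27s^4
27s^4 = 3.3×10⁻²⁰  ⇒  s^4 = 1.2×10⁻²¹
s = (1.2×10⁻²¹)^(1/4) = 5.9×10⁻⁶ M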